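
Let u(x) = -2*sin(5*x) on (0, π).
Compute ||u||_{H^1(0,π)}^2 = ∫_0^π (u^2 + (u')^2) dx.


||u||_{H^1(0,π)}^2 = 52*π

u'(x) = -10*cos(5*x).
Expand u² and (u')² and integrate term by term on (0, π), using: for integers n ≥ 1, ∫_0^π sin²(nx) dx = ∫_0^π cos²(nx) dx = π/2; for n ≠ n', ∫_0^π sin(nx)sin(n'x) dx = ∫_0^π cos(nx)cos(n'x) dx = 0; and by product-to-sum, ∫_0^π sin(nx)cos(n'x) dx = ½∫_0^π [sin((n+n')x) + sin((n−n')x)] dx, which is 0 when n+n' is even and 2n/(n²−n'²) when n+n' is odd (it need not vanish on (0, π)).
  u² squared terms: (-2)²·∫sin(5x)² dx = 4·π/2 = 2*π.
  So ∫_0^π u² dx = 2*π.
  (u')² squared terms: (-10)²·∫cos(5x)² dx = 100·π/2 = 50*π.
  So ∫_0^π (u')² dx = 50*π.
||u||_{H^1}^2 = (2*π) + (50*π) = 52*π.


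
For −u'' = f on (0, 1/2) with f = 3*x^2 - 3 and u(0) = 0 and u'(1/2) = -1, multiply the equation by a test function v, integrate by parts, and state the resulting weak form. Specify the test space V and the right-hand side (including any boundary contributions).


V = {v ∈ H^1(0, 1/2) : v(0) = 0} (test functions vanish at x = 0 where u is specified); weak form: ∫_0^1/2 u'v' dx = ∫_0^1/2 (3*x^2 - 3) v dx − v(1/2) for all v ∈ V.

Multiply both sides by a test function v and integrate from 0 to 1/2:
  ∫_0^1/2 −u''(x) v(x) dx = ∫_0^1/2 f(x) v(x) dx.
Integrate the LHS by parts once:
  ∫_0^1/2 −u'' v dx = −[u'(x) v(x)]_0^1/2 + ∫_0^1/2 u'(x) v'(x) dx.
Thus ∫_0^1/2 u'(x) v'(x) dx = ∫_0^1/2 f(x) v(x) dx + [u'(x) v(x)]_0^1/2.
Choose V so that boundary terms are either known or forced to vanish.
Mixed BC: u(0) = 0 (Dirichlet) and u'(1/2) = -1 (Neumann). Define V = {v ∈ H^1(0, 1/2) : v(0) = 0}. Then [u' v]_0^1/2 = u'(1/2)·v(1/2) − u'(0)·0 = − v(1/2).
Weak formulation: find u (satisfying any essential BC) such that ∫_0^1/2 u'(x) v'(x) dx = ∫_0^1/2 f v dx − v(1/2) for all v ∈ V (Dirichlet at 0 absorbed into V; Neumann datum at x = 1/2 contributes the boundary term).
Substituting f(x) = 3*x^2 - 3, the right-hand side is ∫_0^1/2 (3*x^2 - 3) v dx − v(1/2).


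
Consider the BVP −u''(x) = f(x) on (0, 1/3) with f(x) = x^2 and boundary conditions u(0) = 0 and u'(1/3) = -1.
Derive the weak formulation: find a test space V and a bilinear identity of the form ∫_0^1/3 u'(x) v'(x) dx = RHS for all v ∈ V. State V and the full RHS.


V = {v ∈ H^1(0, 1/3) : v(0) = 0} (test functions vanish at x = 0 where u is specified); weak form: ∫_0^1/3 u'v' dx = ∫_0^1/3 (x^2) v dx − v(1/3) for all v ∈ V.

Multiply both sides by a test function v and integrate from 0 to 1/3:
  ∫_0^1/3 −u''(x) v(x) dx = ∫_0^1/3 f(x) v(x) dx.
Integrate the LHS by parts once:
  ∫_0^1/3 −u'' v dx = −[u'(x) v(x)]_0^1/3 + ∫_0^1/3 u'(x) v'(x) dx.
Thus ∫_0^1/3 u'(x) v'(x) dx = ∫_0^1/3 f(x) v(x) dx + [u'(x) v(x)]_0^1/3.
Choose V so that boundary terms are either known or forced to vanish.
Mixed BC: u(0) = 0 (Dirichlet) and u'(1/3) = -1 (Neumann). Define V = {v ∈ H^1(0, 1/3) : v(0) = 0}. Then [u' v]_0^1/3 = u'(1/3)·v(1/3) − u'(0)·0 = − v(1/3).
Weak formulation: find u (satisfying any essential BC) such that ∫_0^1/3 u'(x) v'(x) dx = ∫_0^1/3 f v dx − v(1/3) for all v ∈ V (Dirichlet at 0 absorbed into V; Neumann datum at x = 1/3 contributes the boundary term).
Substituting f(x) = x^2, the right-hand side is ∫_0^1/3 (x^2) v dx − v(1/3).


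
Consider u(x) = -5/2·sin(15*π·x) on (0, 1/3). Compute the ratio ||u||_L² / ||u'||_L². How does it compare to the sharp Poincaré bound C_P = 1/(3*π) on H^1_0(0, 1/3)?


||u||_L² / ||u'||_L² = 1/(15*π) < C_P = 1/(3*π).

u(x) = -5/2·sin(15*π·x), so u'(x) = -75*π*cos(15*π*x)/2.
Writing u(x) = A·sin(kπx/L) with A = -5/2 and k = 5, use ∫_0^L sin²(kπx/L) dx = L/2 and ∫_0^L cos²(kπx/L) dx = L/2.
u² = 25/4·sin²(15*π·x) and (u')² = 5625*π^2/4·cos²(15*π·x), and each of sin², cos² integrates to L/2 = 1/6 over (0, 1/3).
∫_0^1/3 u² dx = 25/24, so ||u||_L² = 5*sqrt(6)/12.
∫_0^1/3 (u')² dx = 1875*π^2/8, so ||u'||_L² = 25*sqrt(6)*π/4.
Ratio ||u||_L² / ||u'||_L² = 1/(15*π).
Sharp Poincaré constant on H^1_0(0, 1/3) is C_P = L/π = 1/(3*π), achieved by sin(3*π·x).
This is the k = 5 harmonic; the ratio L/(kπ) is strictly less than C_P = L/π, consistent with the sharp inequality ||u||_L² ≤ C_P ||u'||_L².


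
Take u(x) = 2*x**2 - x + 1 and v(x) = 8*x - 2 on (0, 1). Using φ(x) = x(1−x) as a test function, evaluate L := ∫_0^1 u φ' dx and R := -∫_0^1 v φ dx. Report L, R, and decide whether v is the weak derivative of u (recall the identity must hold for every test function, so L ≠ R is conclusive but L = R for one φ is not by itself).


LHS = -1/6, RHS = -1/3. No, v is not the weak derivative of u.

u(x) = 2*x**2 - x + 1, classical derivative u'(x) = 4*x - 1.
φ(x) = x(1−x), so φ'(x) = 1 - 2*x.
Note φ(0) = φ(1) = 0, so the boundary term u·φ vanishes.
LHS = ∫_0^1 u(x) φ'(x) dx = ∫_0^1 (-4*x^3 + 4*x^2 - 3*x + 1) dx. Term by term:
  ∫_0^1 -4*x^3 dx = -1;  ∫_0^1 4*x^2 dx = 4/3;  ∫_0^1 -3*x dx = -3/2;
  ∫_0^1 1 dx = 1.
Sum: -1 + 4/3 − 3/2 + 1 = -1/6.
So LHS = -1/6.
∫_0^1 v(x) φ(x) dx = ∫_0^1 (-8*x^3 + 10*x^2 - 2*x) dx. Term by term:
  ∫_0^1 -8*x^3 dx = -2;  ∫_0^1 10*x^2 dx = 10/3;  ∫_0^1 -2*x dx = -1.
Sum: -2 + 10/3 − 1 = 1/3.
So RHS = -∫_0^1 v(x) φ(x) dx = -1/3.
LHS − RHS = 1/6 ≠ 0, so the identity fails.
(For a valid weak derivative the identity must hold for EVERY test function, in particular this one. The failure shows v is NOT the weak derivative of u.)
Correct weak derivative would be u'(x) = 4*x - 1.


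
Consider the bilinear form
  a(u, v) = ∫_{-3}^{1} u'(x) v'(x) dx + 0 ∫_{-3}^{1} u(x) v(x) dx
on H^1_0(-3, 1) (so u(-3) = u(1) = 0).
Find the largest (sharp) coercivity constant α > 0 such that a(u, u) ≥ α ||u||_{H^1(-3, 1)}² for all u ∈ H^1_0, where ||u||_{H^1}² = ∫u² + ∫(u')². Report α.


α = π^2/(π^2 + 16)

Coercivity of a(·,·) on H^1_0(-3, 1) means a(u, u) ≥ α ||u||_{H^1}² for every u ∈ H^1_0.
The interval has length L = 4, and Poincaré/coercivity depend only on L. Here a(u, u) = ∫(u')² + (0)·∫u².
Here c = 0, so a(u,u) = ∫(u')² alone. The condition a(u,u) ≥ α||u||_{H^1}² reads (1−α)∫(u')² ≥ (α−c)∫u². Any admissible α is ≤ 1 (rapidly oscillating u have ∫u²/∫(u')² → 0), and α = 1 would force 0 ≥ (1−c)∫u², impossible since c < 1; so 1−α > 0. By the sharp Poincaré inequality on H^1_0 of an interval of length L, ∫(u')² ≥ (π/L)²∫u² with equality for the first sine mode sin(π(x−x₀)/L) (x₀ the left endpoint), so the inequality holds for all u iff (1−α)(π/L)² ≥ α − c, i.e. α ≤ ((π/L)² + c)/((π/L)² + 1) = (1 + c(L/π)²)/(1 + (L/π)²). (Direct route, valid since c ≤ 0: Poincaré gives c∫u² ≥ c(L/π)²∫(u')², so a(u,u) ≥ (1 + c(L/π)²)∫(u')², while ||u||_{H^1}² ≤ (1 + (L/π)²)∫(u')²; dividing yields the same α.) With (π/L)² = π^2/16 and c = 0, the largest admissible constant is α = ((π/L)² + c)/((π/L)² + 1).
Simplifying, α = π^2/(π^2 + 16).


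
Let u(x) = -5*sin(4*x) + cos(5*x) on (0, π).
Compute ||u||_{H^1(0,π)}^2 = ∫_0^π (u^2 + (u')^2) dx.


||u||_{H^1(0,π)}^2 = 2080/9 + 451*π/2

u'(x) = -5*sin(5*x) - 20*cos(4*x).
Expand u² and (u')² and integrate term by term on (0, π), using: for integers n ≥ 1, ∫_0^π sin²(nx) dx = ∫_0^π cos²(nx) dx = π/2; for n ≠ n', ∫_0^π sin(nx)sin(n'x) dx = ∫_0^π cos(nx)cos(n'x) dx = 0; and by product-to-sum, ∫_0^π sin(nx)cos(n'x) dx = ½∫_0^π [sin((n+n')x) + sin((n−n')x)] dx, which is 0 when n+n' is even and 2n/(n²−n'²) when n+n' is odd (it need not vanish on (0, π)).
  u² squared terms: (-5)²·∫sin(4x)² dx = 25·π/2 = 25*π/2;  (1)²·∫cos(5x)² dx = 1·π/2 = π/2.
  u² cross terms: 2·(-5)·(1)·∫sin(4x)·cos(5x) dx = -10·(-8/9) = 80/9.
  So ∫_0^π u² dx = 25*π/2 + π/2 + 80/9 = 80/9 + 13*π.
  (u')² squared terms: (-20)²·∫cos(4x)² dx = 400·π/2 = 200*π;  (-5)²·∫sin(5x)² dx = 25·π/2 = 25*π/2.
  (u')² cross terms: 2·(-20)·(-5)·∫cos(4x)·sin(5x) dx = 200·(10/9) = 2000/9.
  So ∫_0^π (u')² dx = 200*π + 25*π/2 + 2000/9 = 2000/9 + 425*π/2.
||u||_{H^1}^2 = (80/9 + 13*π) + (2000/9 + 425*π/2) = 2080/9 + 451*π/2.


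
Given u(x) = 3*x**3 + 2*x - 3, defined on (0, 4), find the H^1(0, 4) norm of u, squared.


||u||_{H^1}^2 = 4175732/105

The H^1 norm (squared) on an interval (0, L) is
  ||u||_{H^1}^2 = ∫_0^L u(x)^2 dx + ∫_0^L u'(x)^2 dx.
Compute u'(x) = 9*x**2 + 2.
Then u(x)^2 = 9*x**6 + 12*x**4 - 18*x**3 + 4*x**2 - 12*x + 9 and u'(x)^2 = 81*x**4 + 36*x**2 + 4.
Integrate each monomial from 0 to 4 using ∫_0^4 c·x^n dx = c·4^(n+1)/(n+1):
  ∫_0^4 u(x)^2 dx = ∫_0^4 (9*x^6 + 12*x^4 - 18*x^3 + 4*x^2 - 12*x + 9) dx. Term by term:
    ∫_0^4 9*x^6 dx = 147456/7;  ∫_0^4 12*x^4 dx = 12288/5;  ∫_0^4 -18*x^3 dx = -1152;
    ∫_0^4 4*x^2 dx = 256/3;  ∫_0^4 -12*x dx = -96;  ∫_0^4 9 dx = 36.
  Sum: 147456/7 + 12288/5 − 1152 + 256/3 − 96 + 36 = 2351588/105.
  ∫_0^4 u'(x)^2 dx = ∫_0^4 (81*x^4 + 36*x^2 + 4) dx. Term by term:
    ∫_0^4 81*x^4 dx = 82944/5;  ∫_0^4 36*x^2 dx = 768;  ∫_0^4 4 dx = 16.
  Sum: 82944/5 + 768 + 16 = 86864/5.
Adding: ||u||_{H^1}^2 = 2351588/105 + 86864/5 = 4175732/105.


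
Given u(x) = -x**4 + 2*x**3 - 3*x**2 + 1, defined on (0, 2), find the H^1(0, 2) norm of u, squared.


||u||_{H^1}^2 = 49366/315

The H^1 norm (squared) on an interval (0, L) is
  ||u||_{H^1}^2 = ∫_0^L u(x)^2 dx + ∫_0^L u'(x)^2 dx.
Compute u'(x) = -4*x**3 + 6*x**2 - 6*x.
Then u(x)^2 = x**8 - 4*x**7 + 10*x**6 - 12*x**5 + 7*x**4 + 4*x**3 - 6*x**2 + 1 and u'(x)^2 = 16*x**6 - 48*x**5 + 84*x**4 - 72*x**3 + 36*x**2.
Integrate each monomial from 0 to 2 using ∫_0^2 c·x^n dx = c·2^(n+1)/(n+1):
  ∫_0^2 u(x)^2 dx = ∫_0^2 (x^8 - 4*x^7 + 10*x^6 - 12*x^5 + 7*x^4 + 4*x^3 - 6*x^2 + 1) dx. Term by term:
    ∫_0^2 x^8 dx = 512/9;  ∫_0^2 -4*x^7 dx = -128;  ∫_0^2 10*x^6 dx = 1280/7;
    ∫_0^2 -12*x^5 dx = -128;  ∫_0^2 7*x^4 dx = 224/5;  ∫_0^2 4*x^3 dx = 16;
    ∫_0^2 -6*x^2 dx = -16;  ∫_0^2 1 dx = 2.
  Sum: 512/9 − 128 + 1280/7 − 128 + 224/5 + 16 − 16 + 2 = 9622/315.
  ∫_0^2 u'(x)^2 dx = ∫_0^2 (16*x^6 - 48*x^5 + 84*x^4 - 72*x^3 + 36*x^2) dx. Term by term:
    ∫_0^2 16*x^6 dx = 2048/7;  ∫_0^2 -48*x^5 dx = -512;  ∫_0^2 84*x^4 dx = 2688/5;
    ∫_0^2 -72*x^3 dx = -288;  ∫_0^2 36*x^2 dx = 96.
  Sum: 2048/7 − 512 + 2688/5 − 288 + 96 = 4416/35.
Adding: ||u||_{H^1}^2 = 9622/315 + 4416/35 = 49366/315.


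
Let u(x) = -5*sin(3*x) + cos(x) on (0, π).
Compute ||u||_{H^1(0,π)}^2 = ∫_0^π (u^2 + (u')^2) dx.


||u||_{H^1(0,π)}^2 = 126*π

u'(x) = -sin(x) - 15*cos(3*x).
Expand u² and (u')² and integrate term by term on (0, π), using: for integers n ≥ 1, ∫_0^π sin²(nx) dx = ∫_0^π cos²(nx) dx = π/2; for n ≠ n', ∫_0^π sin(nx)sin(n'x) dx = ∫_0^π cos(nx)cos(n'x) dx = 0; and by product-to-sum, ∫_0^π sin(nx)cos(n'x) dx = ½∫_0^π [sin((n+n')x) + sin((n−n')x)] dx, which is 0 when n+n' is even and 2n/(n²−n'²) when n+n' is odd (it need not vanish on (0, π)).
  u² squared terms: (-5)²·∫sin(3x)² dx = 25·π/2 = 25*π/2;  (1)²·∫cos(x)² dx = 1·π/2 = π/2.
  u² cross terms: 2·(-5)·(1)·∫sin(3x)·cos(x) dx = -10·(0) = 0.
  So ∫_0^π u² dx = 25*π/2 + π/2 + 0 = 13*π.
  (u')² squared terms: (-1)²·∫sin(x)² dx = 1·π/2 = π/2;  (-15)²·∫cos(3x)² dx = 225·π/2 = 225*π/2.
  (u')² cross terms: 2·(-1)·(-15)·∫sin(x)·cos(3x) dx = 30·(0) = 0.
  So ∫_0^π (u')² dx = π/2 + 225*π/2 + 0 = 113*π.
||u||_{H^1}^2 = (13*π) + (113*π) = 126*π.


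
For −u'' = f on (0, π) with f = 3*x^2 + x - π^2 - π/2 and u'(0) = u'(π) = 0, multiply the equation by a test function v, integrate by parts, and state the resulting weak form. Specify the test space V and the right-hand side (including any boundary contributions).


V = H^1(0, π) (no boundary constraint on v; u is determined up to an additive constant); weak form: ∫_0^π u'v' dx = ∫_0^π (3*x^2 + x - π^2 - π/2) v dx for all v ∈ V.

Multiply both sides by a test function v and integrate from 0 to π:
  ∫_0^π −u''(x) v(x) dx = ∫_0^π f(x) v(x) dx.
Integrate the LHS by parts once:
  ∫_0^π −u'' v dx = −[u'(x) v(x)]_0^π + ∫_0^π u'(x) v'(x) dx.
Thus ∫_0^π u'(x) v'(x) dx = ∫_0^π f(x) v(x) dx + [u'(x) v(x)]_0^π.
Choose V so that boundary terms are either known or forced to vanish.
u has homogeneous Neumann: u'(0) = u'(π) = 0. So [u' v]_0^π = 0·v(π) − 0·v(0) = 0 for any v; take V = H^1(0, π).
Weak formulation: find u (satisfying any essential BC) such that ∫_0^π u'(x) v'(x) dx = ∫_0^π f v dx for all v ∈ V (homogeneous Neumann, so boundary terms vanish).
Substituting f(x) = 3*x^2 + x - π^2 - π/2, the right-hand side is ∫_0^π (3*x^2 + x - π^2 - π/2) v dx.
Compatibility check (pure Neumann): taking v ≡ 1 ∈ V gives 0 = ∫_0^π f dx + (0) − (0), i.e. ∫_0^π f dx must equal u'(0) − u'(π) = 0. Indeed ∫_0^π (3*x^2 + x - π^2 - π/2) dx = 0, so the data are compatible. The solution is then unique only up to an additive constant (fix it e.g. by requiring ∫_0^π u dx = 0).


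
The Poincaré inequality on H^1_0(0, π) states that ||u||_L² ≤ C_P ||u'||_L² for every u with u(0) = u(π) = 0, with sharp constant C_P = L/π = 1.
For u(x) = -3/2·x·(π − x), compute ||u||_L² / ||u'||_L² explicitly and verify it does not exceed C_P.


||u||_L² / ||u'||_L² = sqrt(10)*π/10 < C_P = 1.

u(x) = -3/2·x·(π − x), so u'(x) = 3*x - 3*π/2.
u(x) = -3/2·x·(π − x) vanishes at x = 0 and x = π, so u ∈ H^1_0(0, π). Differentiate via the product rule and integrate the resulting polynomials term by term.
  ∫_0^π u² dx = ∫_0^π (9*x^4/4 - 9*π*x^3/2 + 9*π^2*x^2/4) dx. Term by term:
    ∫_0^π 9*x^4/4 dx = 9*π^5/20;  ∫_0^π -9*π*x^3/2 dx = -9*π^5/8;  ∫_0^π 9*π^2*x^2/4 dx = 3*π^5/4.
  Sum: 9*π^5/20 − 9*π^5/8 + 3*π^5/4 = 3*π^5/40.
  ∫_0^π (u')² dx = ∫_0^π (9*x^2 - 9*π*x + 9*π^2/4) dx. Term by term:
    ∫_0^π 9*x^2 dx = 3*π^3;  ∫_0^π -9*π*x dx = -9*π^3/2;  ∫_0^π 9*π^2/4 dx = 9*π^3/4.
  Sum: 3*π^3 − 9*π^3/2 + 9*π^3/4 = 3*π^3/4.
∫_0^π u² dx = 3*π^5/40, so ||u||_L² = sqrt(30)*π^(5/2)/20.
∫_0^π (u')² dx = 3*π^3/4, so ||u'||_L² = sqrt(3)*π^(3/2)/2.
Ratio ||u||_L² / ||u'||_L² = sqrt(10)*π/10.
Sharp Poincaré constant on H^1_0(0, π) is C_P = L/π = 1, achieved by sin(x).
A polynomial bump cannot attain the sharp Poincaré constant (only the first sine eigenfunction does), so the ratio is strictly less than C_P, consistent with ||u||_L² ≤ C_P ||u'||_L².


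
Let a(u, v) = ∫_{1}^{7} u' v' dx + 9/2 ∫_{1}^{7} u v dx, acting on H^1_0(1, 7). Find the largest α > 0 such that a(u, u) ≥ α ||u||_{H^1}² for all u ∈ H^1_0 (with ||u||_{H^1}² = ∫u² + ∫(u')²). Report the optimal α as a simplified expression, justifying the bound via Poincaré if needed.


α = 1

Coercivity of a(·,·) on H^1_0(1, 7) means a(u, u) ≥ α ||u||_{H^1}² for every u ∈ H^1_0.
The interval has length L = 6, and Poincaré/coercivity depend only on L. Here a(u, u) = ∫(u')² + (9/2)·∫u².
Here c = 9/2 ≥ 1, so a(u,u) = ∫(u')² + c∫u² ≥ ∫(u')² + ∫u² = ||u||_{H^1}², i.e. α = 1 works. No larger α is possible: a(u,u) ≥ α||u||_{H^1}² means (1−α)∫(u')² ≥ (α−c)∫u², and for the modes u_n = sin(nπ(x−x₀)/L) (x₀ the left endpoint) one has ∫u_n²/∫(u_n')² = (L/(nπ))² → 0, so a(u_n,u_n)/||u_n||_{H^1}² → 1. Hence the optimal constant is α = 1.
Therefore α = 1.


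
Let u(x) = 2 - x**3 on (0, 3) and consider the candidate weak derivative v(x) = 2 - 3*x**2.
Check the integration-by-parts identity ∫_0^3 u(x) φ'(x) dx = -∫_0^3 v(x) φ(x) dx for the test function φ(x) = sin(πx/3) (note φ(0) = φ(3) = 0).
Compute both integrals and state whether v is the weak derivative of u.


LHS = -324/π^3 + 81/π, RHS = -324/π^3 + 69/π. No, v is not the weak derivative of u.

u(x) = 2 - x**3, classical derivative u'(x) = -3*x**2.
φ(x) = sin(πx/3), so φ'(x) = π*cos(π*x/3)/3.
Note φ(0) = φ(3) = 0, so the boundary term u·φ vanishes.
LHS = ∫_0^3 u(x) φ'(x) dx = ∫_0^3 (-π*x^3*cos(π*x/3)/3 + 2*π*cos(π*x/3)/3) dx. Term by term:
  ∫_0^3 2*π*cos(π*x/3)/3 dx = 0;  ∫_0^3 -π*x^3*cos(π*x/3)/3 dx = -324/π^3 + 81/π.
Sum: 0 + -324/π^3 + 81/π = -324/π^3 + 81/π.
So LHS = -324/π^3 + 81/π.
∫_0^3 v(x) φ(x) dx = ∫_0^3 (-3*x^2*sin(π*x/3) + 2*sin(π*x/3)) dx. Term by term:
  ∫_0^3 2*sin(π*x/3) dx = 12/π;  ∫_0^3 -3*x^2*sin(π*x/3) dx = -81/π + 324/π^3.
Sum: 12/π + -81/π + 324/π^3 = -69/π + 324/π^3.
So RHS = -∫_0^3 v(x) φ(x) dx = -324/π^3 + 69/π.
LHS − RHS = 12/π ≠ 0, so the identity fails.
(For a valid weak derivative the identity must hold for EVERY test function, in particular this one. The failure shows v is NOT the weak derivative of u.)
Correct weak derivative would be u'(x) = -3*x**2.


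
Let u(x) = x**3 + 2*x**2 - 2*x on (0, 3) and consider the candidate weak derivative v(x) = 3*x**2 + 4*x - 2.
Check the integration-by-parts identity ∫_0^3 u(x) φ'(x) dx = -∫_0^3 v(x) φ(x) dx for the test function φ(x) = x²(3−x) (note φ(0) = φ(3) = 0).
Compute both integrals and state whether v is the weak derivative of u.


LHS = -108, RHS = -108. Yes, v = u' weakly.

u(x) = x**3 + 2*x**2 - 2*x, classical derivative u'(x) = 3*x**2 + 4*x - 2.
φ(x) = x²(3−x), so φ'(x) = 3*x*(2 - x).
Note φ(0) = φ(3) = 0, so the boundary term u·φ vanishes.
LHS = ∫_0^3 u(x) φ'(x) dx = ∫_0^3 (-3*x^5 + 18*x^3 - 12*x^2) dx. Term by term:
  ∫_0^3 -3*x^5 dx = -729/2;  ∫_0^3 18*x^3 dx = 729/2;  ∫_0^3 -12*x^2 dx = -108.
Sum: -729/2 + 729/2 − 108 = -108.
So LHS = -108.
∫_0^3 v(x) φ(x) dx = ∫_0^3 (-3*x^5 + 5*x^4 + 14*x^3 - 6*x^2) dx. Term by term:
  ∫_0^3 -3*x^5 dx = -729/2;  ∫_0^3 5*x^4 dx = 243;  ∫_0^3 14*x^3 dx = 567/2;
  ∫_0^3 -6*x^2 dx = -54.
Sum: -729/2 + 243 + 567/2 − 54 = 108.
So RHS = -∫_0^3 v(x) φ(x) dx = -108.
LHS = RHS, so the identity holds for this test φ.
Moreover u is smooth here and v(x) = u'(x) = 3*x**2 + 4*x - 2 pointwise, so the identity holds for every test function. Hence v is the weak derivative of u.


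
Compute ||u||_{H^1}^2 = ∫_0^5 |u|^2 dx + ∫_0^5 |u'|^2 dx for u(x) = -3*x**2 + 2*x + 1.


||u||_{H^1}^2 = 14825/3

The H^1 norm (squared) on an interval (0, L) is
  ||u||_{H^1}^2 = ∫_0^L u(x)^2 dx + ∫_0^L u'(x)^2 dx.
Compute u'(x) = 2 - 6*x.
Then u(x)^2 = 9*x**4 - 12*x**3 - 2*x**2 + 4*x + 1 and u'(x)^2 = 36*x**2 - 24*x + 4.
Integrate each monomial from 0 to 5 using ∫_0^5 c·x^n dx = c·5^(n+1)/(n+1):
  ∫_0^5 u(x)^2 dx = ∫_0^5 (9*x^4 - 12*x^3 - 2*x^2 + 4*x + 1) dx. Term by term:
    ∫_0^5 9*x^4 dx = 5625;  ∫_0^5 -12*x^3 dx = -1875;  ∫_0^5 -2*x^2 dx = -250/3;
    ∫_0^5 4*x dx = 50;  ∫_0^5 1 dx = 5.
  Sum: 5625 − 1875 − 250/3 + 50 + 5 = 11165/3.
  ∫_0^5 u'(x)^2 dx = ∫_0^5 (36*x^2 - 24*x + 4) dx. Term by term:
    ∫_0^5 36*x^2 dx = 1500;  ∫_0^5 -24*x dx = -300;  ∫_0^5 4 dx = 20.
  Sum: 1500 − 300 + 20 = 1220.
Adding: ||u||_{H^1}^2 = 11165/3 + 1220 = 14825/3.


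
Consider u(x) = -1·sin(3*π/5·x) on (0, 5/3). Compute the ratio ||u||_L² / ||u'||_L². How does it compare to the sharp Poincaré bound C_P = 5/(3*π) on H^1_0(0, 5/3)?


||u||_L² / ||u'||_L² = 5/(3*π) = C_P.

u(x) = -1·sin(3*π/5·x), so u'(x) = -3*π*cos(3*π*x/5)/5.
Writing u(x) = A·sin(kπx/L) with A = -1 and k = 1, use ∫_0^L sin²(kπx/L) dx = L/2 and ∫_0^L cos²(kπx/L) dx = L/2.
u² = 1·sin²(3*π/5·x) and (u')² = 9*π^2/25·cos²(3*π/5·x), and each of sin², cos² integrates to L/2 = 5/6 over (0, 5/3).
∫_0^5/3 u² dx = 5/6, so ||u||_L² = sqrt(30)/6.
∫_0^5/3 (u')² dx = 3*π^2/10, so ||u'||_L² = sqrt(30)*π/10.
Ratio ||u||_L² / ||u'||_L² = 5/(3*π).
Sharp Poincaré constant on H^1_0(0, 5/3) is C_P = L/π = 5/(3*π), achieved by sin(3*π/5·x).
This is the k = 1 eigenfunction (up to amplitude), so the ratio equals the sharp Poincaré constant exactly.


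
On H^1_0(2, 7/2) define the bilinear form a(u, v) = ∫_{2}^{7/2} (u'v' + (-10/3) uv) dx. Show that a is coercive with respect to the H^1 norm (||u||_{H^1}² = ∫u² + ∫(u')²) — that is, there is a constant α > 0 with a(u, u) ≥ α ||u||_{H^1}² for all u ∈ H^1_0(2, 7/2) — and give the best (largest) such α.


α = 2*(-15 + 2*π^2)/(9 + 4*π^2)

Coercivity of a(·,·) on H^1_0(2, 7/2) means a(u, u) ≥ α ||u||_{H^1}² for every u ∈ H^1_0.
The interval has length L = 3/2, and Poincaré/coercivity depend only on L. Here a(u, u) = ∫(u')² + (-10/3)·∫u².
Here c = -10/3 < 0 with |c| < (π/L)² = 4*π^2/9, so coercivity still holds. The condition a(u,u) ≥ α||u||_{H^1}² reads (1−α)∫(u')² ≥ (α−c)∫u². Any admissible α is ≤ 1 (rapidly oscillating u have ∫u²/∫(u')² → 0), and α = 1 would force 0 ≥ (1−c)∫u², impossible since c < 1; so 1−α > 0. By the sharp Poincaré inequality on H^1_0 of an interval of length L, ∫(u')² ≥ (π/L)²∫u² with equality for the first sine mode sin(π(x−x₀)/L) (x₀ the left endpoint), so the inequality holds for all u iff (1−α)(π/L)² ≥ α − c, i.e. α ≤ ((π/L)² + c)/((π/L)² + 1) = (1 + c(L/π)²)/(1 + (L/π)²). (Direct route, valid since c ≤ 0: Poincaré gives c∫u² ≥ c(L/π)²∫(u')², so a(u,u) ≥ (1 + c(L/π)²)∫(u')², while ||u||_{H^1}² ≤ (1 + (L/π)²)∫(u')²; dividing yields the same α.) With (π/L)² = 4*π^2/9 and c = -10/3, the largest admissible constant is α = ((π/L)² + c)/((π/L)² + 1).
Simplifying, α = 2*(-15 + 2*π^2)/(9 + 4*π^2).


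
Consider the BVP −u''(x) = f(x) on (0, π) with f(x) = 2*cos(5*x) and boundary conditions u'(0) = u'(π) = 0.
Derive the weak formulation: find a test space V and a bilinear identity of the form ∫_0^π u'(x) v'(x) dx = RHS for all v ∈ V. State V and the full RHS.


V = H^1(0, π) (no boundary constraint on v; u is determined up to an additive constant); weak form: ∫_0^π u'v' dx = ∫_0^π (2*cos(5*x)) v dx for all v ∈ V.

Multiply both sides by a test function v and integrate from 0 to π:
  ∫_0^π −u''(x) v(x) dx = ∫_0^π f(x) v(x) dx.
Integrate the LHS by parts once:
  ∫_0^π −u'' v dx = −[u'(x) v(x)]_0^π + ∫_0^π u'(x) v'(x) dx.
Thus ∫_0^π u'(x) v'(x) dx = ∫_0^π f(x) v(x) dx + [u'(x) v(x)]_0^π.
Choose V so that boundary terms are either known or forced to vanish.
u has homogeneous Neumann: u'(0) = u'(π) = 0. So [u' v]_0^π = 0·v(π) − 0·v(0) = 0 for any v; take V = H^1(0, π).
Weak formulation: find u (satisfying any essential BC) such that ∫_0^π u'(x) v'(x) dx = ∫_0^π f v dx for all v ∈ V (homogeneous Neumann, so boundary terms vanish).
Substituting f(x) = 2*cos(5*x), the right-hand side is ∫_0^π (2*cos(5*x)) v dx.
Compatibility check (pure Neumann): taking v ≡ 1 ∈ V gives 0 = ∫_0^π f dx + (0) − (0), i.e. ∫_0^π f dx must equal u'(0) − u'(π) = 0. Indeed ∫_0^π (2*cos(5*x)) dx = 0, so the data are compatible. The solution is then unique only up to an additive constant (fix it e.g. by requiring ∫_0^π u dx = 0).


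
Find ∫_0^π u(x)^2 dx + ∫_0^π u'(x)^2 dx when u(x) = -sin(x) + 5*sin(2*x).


||u||_{H^1(0,π)}^2 = 127*π/2

u'(x) = -cos(x) + 10*cos(2*x).
Expand u² and (u')² and integrate term by term on (0, π), using: for integers n ≥ 1, ∫_0^π sin²(nx) dx = ∫_0^π cos²(nx) dx = π/2; for n ≠ n', ∫_0^π sin(nx)sin(n'x) dx = ∫_0^π cos(nx)cos(n'x) dx = 0; and by product-to-sum, ∫_0^π sin(nx)cos(n'x) dx = ½∫_0^π [sin((n+n')x) + sin((n−n')x)] dx, which is 0 when n+n' is even and 2n/(n²−n'²) when n+n' is odd (it need not vanish on (0, π)).
  u² squared terms: (-1)²·∫sin(x)² dx = 1·π/2 = π/2;  (5)²·∫sin(2x)² dx = 25·π/2 = 25*π/2.
  u² cross terms: 2·(-1)·(5)·∫sin(x)·sin(2x) dx = -10·(0) = 0.
  So ∫_0^π u² dx = π/2 + 25*π/2 + 0 = 13*π.
  (u')² squared terms: (-1)²·∫cos(x)² dx = 1·π/2 = π/2;  (10)²·∫cos(2x)² dx = 100·π/2 = 50*π.
  (u')² cross terms: 2·(-1)·(10)·∫cos(x)·cos(2x) dx = -20·(0) = 0.
  So ∫_0^π (u')² dx = π/2 + 50*π + 0 = 101*π/2.
||u||_{H^1}^2 = (13*π) + (101*π/2) = 127*π/2.


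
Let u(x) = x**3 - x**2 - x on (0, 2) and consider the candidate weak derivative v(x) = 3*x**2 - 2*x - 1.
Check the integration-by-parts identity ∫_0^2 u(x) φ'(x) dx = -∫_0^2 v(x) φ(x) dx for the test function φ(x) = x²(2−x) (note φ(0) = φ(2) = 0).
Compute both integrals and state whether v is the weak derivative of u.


LHS = -28/15, RHS = -28/15. Yes, v = u' weakly.

u(x) = x**3 - x**2 - x, classical derivative u'(x) = 3*x**2 - 2*x - 1.
φ(x) = x²(2−x), so φ'(x) = x*(4 - 3*x).
Note φ(0) = φ(2) = 0, so the boundary term u·φ vanishes.
LHS = ∫_0^2 u(x) φ'(x) dx = ∫_0^2 (-3*x^5 + 7*x^4 - x^3 - 4*x^2) dx. Term by term:
  ∫_0^2 -3*x^5 dx = -32;  ∫_0^2 7*x^4 dx = 224/5;  ∫_0^2 -x^3 dx = -4;
  ∫_0^2 -4*x^2 dx = -32/3.
Sum: -32 + 224/5 − 4 − 32/3 = -28/15.
So LHS = -28/15.
∫_0^2 v(x) φ(x) dx = ∫_0^2 (-3*x^5 + 8*x^4 - 3*x^3 - 2*x^2) dx. Term by term:
  ∫_0^2 -3*x^5 dx = -32;  ∫_0^2 8*x^4 dx = 256/5;  ∫_0^2 -3*x^3 dx = -12;
  ∫_0^2 -2*x^2 dx = -16/3.
Sum: -32 + 256/5 − 12 − 16/3 = 28/15.
So RHS = -∫_0^2 v(x) φ(x) dx = -28/15.
LHS = RHS, so the identity holds for this test φ.
Moreover u is smooth here and v(x) = u'(x) = 3*x**2 - 2*x - 1 pointwise, so the identity holds for every test function. Hence v is the weak derivative of u.


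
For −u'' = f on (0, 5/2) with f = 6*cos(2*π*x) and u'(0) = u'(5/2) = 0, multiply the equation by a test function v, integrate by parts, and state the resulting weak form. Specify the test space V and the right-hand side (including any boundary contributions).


V = H^1(0, 5/2) (no boundary constraint on v; u is determined up to an additive constant); weak form: ∫_0^5/2 u'v' dx = ∫_0^5/2 (6*cos(2*π*x)) v dx for all v ∈ V.

Multiply both sides by a test function v and integrate from 0 to 5/2:
  ∫_0^5/2 −u''(x) v(x) dx = ∫_0^5/2 f(x) v(x) dx.
Integrate the LHS by parts once:
  ∫_0^5/2 −u'' v dx = −[u'(x) v(x)]_0^5/2 + ∫_0^5/2 u'(x) v'(x) dx.
Thus ∫_0^5/2 u'(x) v'(x) dx = ∫_0^5/2 f(x) v(x) dx + [u'(x) v(x)]_0^5/2.
Choose V so that boundary terms are either known or forced to vanish.
u has homogeneous Neumann: u'(0) = u'(5/2) = 0. So [u' v]_0^5/2 = 0·v(5/2) − 0·v(0) = 0 for any v; take V = H^1(0, 5/2).
Weak formulation: find u (satisfying any essential BC) such that ∫_0^5/2 u'(x) v'(x) dx = ∫_0^5/2 f v dx for all v ∈ V (homogeneous Neumann, so boundary terms vanish).
Substituting f(x) = 6*cos(2*π*x), the right-hand side is ∫_0^5/2 (6*cos(2*π*x)) v dx.
Compatibility check (pure Neumann): taking v ≡ 1 ∈ V gives 0 = ∫_0^5/2 f dx + (0) − (0), i.e. ∫_0^5/2 f dx must equal u'(0) − u'(5/2) = 0. Indeed ∫_0^5/2 (6*cos(2*π*x)) dx = 0, so the data are compatible. The solution is then unique only up to an additive constant (fix it e.g. by requiring ∫_0^5/2 u dx = 0).


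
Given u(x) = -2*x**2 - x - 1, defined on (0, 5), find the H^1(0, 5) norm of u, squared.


||u||_{H^1}^2 = 4135

The H^1 norm (squared) on an interval (0, L) is
  ||u||_{H^1}^2 = ∫_0^L u(x)^2 dx + ∫_0^L u'(x)^2 dx.
Compute u'(x) = -4*x - 1.
Then u(x)^2 = 4*x**4 + 4*x**3 + 5*x**2 + 2*x + 1 and u'(x)^2 = 16*x**2 + 8*x + 1.
Integrate each monomial from 0 to 5 using ∫_0^5 c·x^n dx = c·5^(n+1)/(n+1):
  ∫_0^5 u(x)^2 dx = ∫_0^5 (4*x^4 + 4*x^3 + 5*x^2 + 2*x + 1) dx. Term by term:
    ∫_0^5 4*x^4 dx = 2500;  ∫_0^5 4*x^3 dx = 625;  ∫_0^5 5*x^2 dx = 625/3;
    ∫_0^5 2*x dx = 25;  ∫_0^5 1 dx = 5.
  Sum: 2500 + 625 + 625/3 + 25 + 5 = 10090/3.
  ∫_0^5 u'(x)^2 dx = ∫_0^5 (16*x^2 + 8*x + 1) dx. Term by term:
    ∫_0^5 16*x^2 dx = 2000/3;  ∫_0^5 8*x dx = 100;  ∫_0^5 1 dx = 5.
  Sum: 2000/3 + 100 + 5 = 2315/3.
Adding: ||u||_{H^1}^2 = 10090/3 + 2315/3 = 4135.


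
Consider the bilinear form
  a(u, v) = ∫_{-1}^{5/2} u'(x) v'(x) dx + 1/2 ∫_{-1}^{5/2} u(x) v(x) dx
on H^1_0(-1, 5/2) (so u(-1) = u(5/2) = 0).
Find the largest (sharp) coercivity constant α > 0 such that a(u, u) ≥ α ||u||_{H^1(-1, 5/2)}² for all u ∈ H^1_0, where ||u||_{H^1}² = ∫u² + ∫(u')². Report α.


α = (49 + 8*π^2)/(2*(4*π^2 + 49))

Coercivity of a(·,·) on H^1_0(-1, 5/2) means a(u, u) ≥ α ||u||_{H^1}² for every u ∈ H^1_0.
The interval has length L = 7/2, and Poincaré/coercivity depend only on L. Here a(u, u) = ∫(u')² + (1/2)·∫u².
Here 0 < c = 1/2 < 1. The condition a(u,u) ≥ α||u||_{H^1}² reads (1−α)∫(u')² ≥ (α−c)∫u². Any admissible α is ≤ 1 (rapidly oscillating u have ∫u²/∫(u')² → 0), and α = 1 would force 0 ≥ (1−c)∫u², impossible since c < 1; so 1−α > 0. By the sharp Poincaré inequality on H^1_0 of an interval of length L, ∫(u')² ≥ (π/L)²∫u² with equality for the first sine mode sin(π(x−x₀)/L) (x₀ the left endpoint), so the inequality holds for all u iff (1−α)(π/L)² ≥ α − c, i.e. α ≤ ((π/L)² + c)/((π/L)² + 1) = (1 + c(L/π)²)/(1 + (L/π)²). With (π/L)² = 4*π^2/49 and c = 1/2, the largest admissible constant is α = ((π/L)² + c)/((π/L)² + 1).
Simplifying, α = (49 + 8*π^2)/(2*(4*π^2 + 49)).


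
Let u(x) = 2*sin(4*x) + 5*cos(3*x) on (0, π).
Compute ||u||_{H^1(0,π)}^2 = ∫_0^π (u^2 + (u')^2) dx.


||u||_{H^1(0,π)}^2 = 1600/7 + 159*π

u'(x) = -15*sin(3*x) + 8*cos(4*x).
Expand u² and (u')² and integrate term by term on (0, π), using: for integers n ≥ 1, ∫_0^π sin²(nx) dx = ∫_0^π cos²(nx) dx = π/2; for n ≠ n', ∫_0^π sin(nx)sin(n'x) dx = ∫_0^π cos(nx)cos(n'x) dx = 0; and by product-to-sum, ∫_0^π sin(nx)cos(n'x) dx = ½∫_0^π [sin((n+n')x) + sin((n−n')x)] dx, which is 0 when n+n' is even and 2n/(n²−n'²) when n+n' is odd (it need not vanish on (0, π)).
  u² squared terms: (2)²·∫sin(4x)² dx = 4·π/2 = 2*π;  (5)²·∫cos(3x)² dx = 25·π/2 = 25*π/2.
  u² cross terms: 2·(2)·(5)·∫sin(4x)·cos(3x) dx = 20·(8/7) = 160/7.
  So ∫_0^π u² dx = 2*π + 25*π/2 + 160/7 = 160/7 + 29*π/2.
  (u')² squared terms: (-15)²·∫sin(3x)² dx = 225·π/2 = 225*π/2;  (8)²·∫cos(4x)² dx = 64·π/2 = 32*π.
  (u')² cross terms: 2·(-15)·(8)·∫sin(3x)·cos(4x) dx = -240·(-6/7) = 1440/7.
  So ∫_0^π (u')² dx = 225*π/2 + 32*π + 1440/7 = 1440/7 + 289*π/2.
||u||_{H^1}^2 = (160/7 + 29*π/2) + (1440/7 + 289*π/2) = 1600/7 + 159*π.


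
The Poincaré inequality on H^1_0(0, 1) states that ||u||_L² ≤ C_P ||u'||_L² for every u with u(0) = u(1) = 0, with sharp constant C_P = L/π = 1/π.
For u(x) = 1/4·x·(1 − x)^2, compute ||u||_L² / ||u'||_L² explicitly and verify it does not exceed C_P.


||u||_L² / ||u'||_L² = sqrt(14)/14 < C_P = 1/π.

u(x) = 1/4·x·(1 − x)^2, so u'(x) = (x - 1)*(3*x - 1)/4.
u(x) = 1/4·x·(1 − x)^2 vanishes at x = 0 and x = 1, so u ∈ H^1_0(0, 1). Differentiate via the product rule and integrate the resulting polynomials term by term.
  ∫_0^1 u² dx = ∫_0^1 (x^6/16 - x^5/4 + 3*x^4/8 - x^3/4 + x^2/16) dx. Term by term:
    ∫_0^1 x^6/16 dx = 1/112;  ∫_0^1 -x^5/4 dx = -1/24;  ∫_0^1 3*x^4/8 dx = 3/40;
    ∫_0^1 -x^3/4 dx = -1/16;  ∫_0^1 x^2/16 dx = 1/48.
  Sum: 1/112 − 1/24 + 3/40 − 1/16 + 1/48 = 1/1680.
  ∫_0^1 (u')² dx = ∫_0^1 (9*x^4/16 - 3*x^3/2 + 11*x^2/8 - x/2 + 1/16) dx. Term by term:
    ∫_0^1 9*x^4/16 dx = 9/80;  ∫_0^1 -3*x^3/2 dx = -3/8;  ∫_0^1 11*x^2/8 dx = 11/24;
    ∫_0^1 -x/2 dx = -1/4;  ∫_0^1 1/16 dx = 1/16.
  Sum: 9/80 − 3/8 + 11/24 − 1/4 + 1/16 = 1/120.
∫_0^1 u² dx = 1/1680, so ||u||_L² = sqrt(105)/420.
∫_0^1 (u')² dx = 1/120, so ||u'||_L² = sqrt(30)/60.
Ratio ||u||_L² / ||u'||_L² = sqrt(14)/14.
Sharp Poincaré constant on H^1_0(0, 1) is C_P = L/π = 1/π, achieved by sin(π·x).
A polynomial bump cannot attain the sharp Poincaré constant (only the first sine eigenfunction does), so the ratio is strictly less than C_P, consistent with ||u||_L² ≤ C_P ||u'||_L².


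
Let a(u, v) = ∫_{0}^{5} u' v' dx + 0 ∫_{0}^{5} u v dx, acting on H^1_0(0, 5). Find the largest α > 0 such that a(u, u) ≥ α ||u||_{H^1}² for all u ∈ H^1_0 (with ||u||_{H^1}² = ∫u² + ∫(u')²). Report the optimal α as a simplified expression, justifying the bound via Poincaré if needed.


α = π^2/(π^2 + 25)

Coercivity of a(·,·) on H^1_0(0, 5) means a(u, u) ≥ α ||u||_{H^1}² for every u ∈ H^1_0.
The interval has length L = 5, and Poincaré/coercivity depend only on L. Here a(u, u) = ∫(u')² + (0)·∫u².
Here c = 0, so a(u,u) = ∫(u')² alone. The condition a(u,u) ≥ α||u||_{H^1}² reads (1−α)∫(u')² ≥ (α−c)∫u². Any admissible α is ≤ 1 (rapidly oscillating u have ∫u²/∫(u')² → 0), and α = 1 would force 0 ≥ (1−c)∫u², impossible since c < 1; so 1−α > 0. By the sharp Poincaré inequality on H^1_0 of an interval of length L, ∫(u')² ≥ (π/L)²∫u² with equality for the first sine mode sin(π(x−x₀)/L) (x₀ the left endpoint), so the inequality holds for all u iff (1−α)(π/L)² ≥ α − c, i.e. α ≤ ((π/L)² + c)/((π/L)² + 1) = (1 + c(L/π)²)/(1 + (L/π)²). (Direct route, valid since c ≤ 0: Poincaré gives c∫u² ≥ c(L/π)²∫(u')², so a(u,u) ≥ (1 + c(L/π)²)∫(u')², while ||u||_{H^1}² ≤ (1 + (L/π)²)∫(u')²; dividing yields the same α.) With (π/L)² = π^2/25 and c = 0, the largest admissible constant is α = ((π/L)² + c)/((π/L)² + 1).
Simplifying, α = π^2/(π^2 + 25).


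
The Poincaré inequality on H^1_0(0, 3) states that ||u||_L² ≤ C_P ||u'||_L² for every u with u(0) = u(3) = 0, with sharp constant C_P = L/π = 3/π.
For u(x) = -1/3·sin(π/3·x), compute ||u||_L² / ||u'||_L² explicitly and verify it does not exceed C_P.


||u||_L² / ||u'||_L² = 3/π = C_P.

u(x) = -1/3·sin(π/3·x), so u'(x) = -π*cos(π*x/3)/9.
Writing u(x) = A·sin(kπx/L) with A = -1/3 and k = 1, use ∫_0^L sin²(kπx/L) dx = L/2 and ∫_0^L cos²(kπx/L) dx = L/2.
u² = 1/9·sin²(π/3·x) and (u')² = π^2/81·cos²(π/3·x), and each of sin², cos² integrates to L/2 = 3/2 over (0, 3).
∫_0^3 u² dx = 1/6, so ||u||_L² = sqrt(6)/6.
∫_0^3 (u')² dx = π^2/54, so ||u'||_L² = sqrt(6)*π/18.
Ratio ||u||_L² / ||u'||_L² = 3/π.
Sharp Poincaré constant on H^1_0(0, 3) is C_P = L/π = 3/π, achieved by sin(π/3·x).
This is the k = 1 eigenfunction (up to amplitude), so the ratio equals the sharp Poincaré constant exactly.


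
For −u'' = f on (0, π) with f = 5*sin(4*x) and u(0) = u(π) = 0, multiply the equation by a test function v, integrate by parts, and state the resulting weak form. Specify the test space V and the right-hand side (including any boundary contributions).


V = H^1_0(0, π) (so v(0) = v(π) = 0); weak form: ∫_0^π u'v' dx = ∫_0^π (5*sin(4*x)) v dx for all v ∈ V.

Multiply both sides by a test function v and integrate from 0 to π:
  ∫_0^π −u''(x) v(x) dx = ∫_0^π f(x) v(x) dx.
Integrate the LHS by parts once:
  ∫_0^π −u'' v dx = −[u'(x) v(x)]_0^π + ∫_0^π u'(x) v'(x) dx.
Thus ∫_0^π u'(x) v'(x) dx = ∫_0^π f(x) v(x) dx + [u'(x) v(x)]_0^π.
Choose V so that boundary terms are either known or forced to vanish.
u is Dirichlet: u(0) = u(π) = 0. Let V = H^1_0(0, π); then v(0) = v(π) = 0, and [u' v]_0^π = 0.
Weak formulation: find u (satisfying any essential BC) such that ∫_0^π u'(x) v'(x) dx = ∫_0^π f v dx for all v ∈ V.
Substituting f(x) = 5*sin(4*x), the right-hand side is ∫_0^π (5*sin(4*x)) v dx.


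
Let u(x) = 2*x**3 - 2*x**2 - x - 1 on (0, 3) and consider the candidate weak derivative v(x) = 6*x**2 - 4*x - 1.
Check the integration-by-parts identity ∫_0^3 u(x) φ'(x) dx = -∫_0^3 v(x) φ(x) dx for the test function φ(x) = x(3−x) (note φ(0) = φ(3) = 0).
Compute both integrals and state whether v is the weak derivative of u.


LHS = -207/5, RHS = -207/5. Yes, v = u' weakly.

u(x) = 2*x**3 - 2*x**2 - x - 1, classical derivative u'(x) = 6*x**2 - 4*x - 1.
φ(x) = x(3−x), so φ'(x) = 3 - 2*x.
Note φ(0) = φ(3) = 0, so the boundary term u·φ vanishes.
LHS = ∫_0^3 u(x) φ'(x) dx = ∫_0^3 (-4*x^4 + 10*x^3 - 4*x^2 - x - 3) dx. Term by term:
  ∫_0^3 -4*x^4 dx = -972/5;  ∫_0^3 10*x^3 dx = 405/2;  ∫_0^3 -4*x^2 dx = -36;
  ∫_0^3 -x dx = -9/2;  ∫_0^3 -3 dx = -9.
Sum: -972/5 + 405/2 − 36 − 9/2 − 9 = -207/5.
So LHS = -207/5.
∫_0^3 v(x) φ(x) dx = ∫_0^3 (-6*x^4 + 22*x^3 - 11*x^2 - 3*x) dx. Term by term:
  ∫_0^3 -6*x^4 dx = -1458/5;  ∫_0^3 22*x^3 dx = 891/2;  ∫_0^3 -11*x^2 dx = -99;
  ∫_0^3 -3*x dx = -27/2.
Sum: -1458/5 + 891/2 − 99 − 27/2 = 207/5.
So RHS = -∫_0^3 v(x) φ(x) dx = -207/5.
LHS = RHS, so the identity holds for this test φ.
Moreover u is smooth here and v(x) = u'(x) = 6*x**2 - 4*x - 1 pointwise, so the identity holds for every test function. Hence v is the weak derivative of u.


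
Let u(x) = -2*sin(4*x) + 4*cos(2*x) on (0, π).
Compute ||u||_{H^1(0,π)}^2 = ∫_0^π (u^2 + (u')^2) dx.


||u||_{H^1(0,π)}^2 = 74*π

u'(x) = -8*sin(2*x) - 8*cos(4*x).
Expand u² and (u')² and integrate term by term on (0, π), using: for integers n ≥ 1, ∫_0^π sin²(nx) dx = ∫_0^π cos²(nx) dx = π/2; for n ≠ n', ∫_0^π sin(nx)sin(n'x) dx = ∫_0^π cos(nx)cos(n'x) dx = 0; and by product-to-sum, ∫_0^π sin(nx)cos(n'x) dx = ½∫_0^π [sin((n+n')x) + sin((n−n')x)] dx, which is 0 when n+n' is even and 2n/(n²−n'²) when n+n' is odd (it need not vanish on (0, π)).
  u² squared terms: (-2)²·∫sin(4x)² dx = 4·π/2 = 2*π;  (4)²·∫cos(2x)² dx = 16·π/2 = 8*π.
  u² cross terms: 2·(-2)·(4)·∫sin(4x)·cos(2x) dx = -16·(0) = 0.
  So ∫_0^π u² dx = 2*π + 8*π + 0 = 10*π.
  (u')² squared terms: (-8)²·∫cos(4x)² dx = 64·π/2 = 32*π;  (-8)²·∫sin(2x)² dx = 64·π/2 = 32*π.
  (u')² cross terms: 2·(-8)·(-8)·∫cos(4x)·sin(2x) dx = 128·(0) = 0.
  So ∫_0^π (u')² dx = 32*π + 32*π + 0 = 64*π.
||u||_{H^1}^2 = (10*π) + (64*π) = 74*π.


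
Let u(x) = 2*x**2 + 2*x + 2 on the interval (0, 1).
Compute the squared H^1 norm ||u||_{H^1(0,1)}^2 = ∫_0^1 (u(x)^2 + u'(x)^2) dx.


||u||_{H^1}^2 = 482/15

The H^1 norm (squared) on an interval (0, L) is
  ||u||_{H^1}^2 = ∫_0^L u(x)^2 dx + ∫_0^L u'(x)^2 dx.
Compute u'(x) = 4*x + 2.
Then u(x)^2 = 4*x**4 + 8*x**3 + 12*x**2 + 8*x + 4 and u'(x)^2 = 16*x**2 + 16*x + 4.
Integrate each monomial from 0 to 1 using ∫_0^1 c·x^n dx = c·1^(n+1)/(n+1):
  ∫_0^1 u(x)^2 dx = ∫_0^1 (4*x^4 + 8*x^3 + 12*x^2 + 8*x + 4) dx. Term by term:
    ∫_0^1 4*x^4 dx = 4/5;  ∫_0^1 8*x^3 dx = 2;  ∫_0^1 12*x^2 dx = 4;
    ∫_0^1 8*x dx = 4;  ∫_0^1 4 dx = 4.
  Sum: 4/5 + 2 + 4 + 4 + 4 = 74/5.
  ∫_0^1 u'(x)^2 dx = ∫_0^1 (16*x^2 + 16*x + 4) dx. Term by term:
    ∫_0^1 16*x^2 dx = 16/3;  ∫_0^1 16*x dx = 8;  ∫_0^1 4 dx = 4.
  Sum: 16/3 + 8 + 4 = 52/3.
Adding: ||u||_{H^1}^2 = 74/5 + 52/3 = 482/15.


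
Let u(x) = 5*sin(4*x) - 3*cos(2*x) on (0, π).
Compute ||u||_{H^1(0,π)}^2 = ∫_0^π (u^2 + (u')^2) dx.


||u||_{H^1(0,π)}^2 = 235*π

u'(x) = 6*sin(2*x) + 20*cos(4*x).
Expand u² and (u')² and integrate term by term on (0, π), using: for integers n ≥ 1, ∫_0^π sin²(nx) dx = ∫_0^π cos²(nx) dx = π/2; for n ≠ n', ∫_0^π sin(nx)sin(n'x) dx = ∫_0^π cos(nx)cos(n'x) dx = 0; and by product-to-sum, ∫_0^π sin(nx)cos(n'x) dx = ½∫_0^π [sin((n+n')x) + sin((n−n')x)] dx, which is 0 when n+n' is even and 2n/(n²−n'²) when n+n' is odd (it need not vanish on (0, π)).
  u² squared terms: (-3)²·∫cos(2x)² dx = 9·π/2 = 9*π/2;  (5)²·∫sin(4x)² dx = 25·π/2 = 25*π/2.
  u² cross terms: 2·(-3)·(5)·∫cos(2x)·sin(4x) dx = -30·(0) = 0.
  So ∫_0^π u² dx = 9*π/2 + 25*π/2 + 0 = 17*π.
  (u')² squared terms: (6)²·∫sin(2x)² dx = 36·π/2 = 18*π;  (20)²·∫cos(4x)² dx = 400·π/2 = 200*π.
  (u')² cross terms: 2·(6)·(20)·∫sin(2x)·cos(4x) dx = 240·(0) = 0.
  So ∫_0^π (u')² dx = 18*π + 200*π + 0 = 218*π.
||u||_{H^1}^2 = (17*π) + (218*π) = 235*π.


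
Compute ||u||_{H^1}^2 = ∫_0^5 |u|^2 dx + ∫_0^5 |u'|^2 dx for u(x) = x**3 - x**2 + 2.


||u||_{H^1}^2 = 230420/21

The H^1 norm (squared) on an interval (0, L) is
  ||u||_{H^1}^2 = ∫_0^L u(x)^2 dx + ∫_0^L u'(x)^2 dx.
Compute u'(x) = 3*x**2 - 2*x.
Then u(x)^2 = x**6 - 2*x**5 + x**4 + 4*x**3 - 4*x**2 + 4 and u'(x)^2 = 9*x**4 - 12*x**3 + 4*x**2.
Integrate each monomial from 0 to 5 using ∫_0^5 c·x^n dx = c·5^(n+1)/(n+1):
  ∫_0^5 u(x)^2 dx = ∫_0^5 (x^6 - 2*x^5 + x^4 + 4*x^3 - 4*x^2 + 4) dx. Term by term:
    ∫_0^5 x^6 dx = 78125/7;  ∫_0^5 -2*x^5 dx = -15625/3;  ∫_0^5 x^4 dx = 625;
    ∫_0^5 4*x^3 dx = 625;  ∫_0^5 -4*x^2 dx = -500/3;  ∫_0^5 4 dx = 20.
  Sum: 78125/7 − 15625/3 + 625 + 625 − 500/3 + 20 = 49390/7.
  ∫_0^5 u'(x)^2 dx = ∫_0^5 (9*x^4 - 12*x^3 + 4*x^2) dx. Term by term:
    ∫_0^5 9*x^4 dx = 5625;  ∫_0^5 -12*x^3 dx = -1875;  ∫_0^5 4*x^2 dx = 500/3.
  Sum: 5625 − 1875 + 500/3 = 11750/3.
Adding: ||u||_{H^1}^2 = 49390/7 + 11750/3 = 230420/21.
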